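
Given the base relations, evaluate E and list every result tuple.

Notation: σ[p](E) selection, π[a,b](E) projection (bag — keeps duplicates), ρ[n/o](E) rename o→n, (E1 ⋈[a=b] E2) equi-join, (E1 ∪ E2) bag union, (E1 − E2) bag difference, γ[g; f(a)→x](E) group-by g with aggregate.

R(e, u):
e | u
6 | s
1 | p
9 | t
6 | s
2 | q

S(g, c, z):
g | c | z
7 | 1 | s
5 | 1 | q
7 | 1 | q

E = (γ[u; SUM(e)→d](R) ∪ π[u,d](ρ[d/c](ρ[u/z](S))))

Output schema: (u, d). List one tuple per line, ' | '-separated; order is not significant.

Stepwise |·|:
  R → 5
  γ[u; SUM(e)→d](R) → 4
  S → 3
  ρ[u/z](S) → 3
  ρ[d/c](ρ[u/z](S)) → 3
  π[u,d](ρ[d/c](ρ[u/z](S))) → 3
  (γ[u; SUM(e)→d](R) ∪ π[u,d](ρ[d/c](ρ[u/z](S)))) → 7

== RESULT ==
u | d
p | 1
q | 1
q | 1
q | 2
s | 1
s | 12
t | 9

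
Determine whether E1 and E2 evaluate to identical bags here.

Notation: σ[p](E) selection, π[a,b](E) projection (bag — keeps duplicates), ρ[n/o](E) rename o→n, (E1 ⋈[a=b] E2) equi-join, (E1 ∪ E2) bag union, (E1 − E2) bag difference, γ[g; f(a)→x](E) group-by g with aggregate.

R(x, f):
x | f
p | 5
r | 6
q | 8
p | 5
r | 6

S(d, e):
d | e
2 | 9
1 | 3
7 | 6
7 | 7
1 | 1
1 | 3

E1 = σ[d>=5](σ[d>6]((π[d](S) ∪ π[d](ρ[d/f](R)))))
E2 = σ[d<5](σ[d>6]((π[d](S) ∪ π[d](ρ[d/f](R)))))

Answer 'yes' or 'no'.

E1 stepwise |·|:
  S → 6
  π[d](S) → 6
  R → 5
  ρ[d/f](R) → 5
  π[d](ρ[d/f](R)) → 5
  (π[d](S) ∪ π[d](ρ[d/f](R))) → 11
  σ[d>6]((π[d](S) ∪ π[d](ρ[d/f](R)))) → 3
  σ[d>=5](σ[d>6]((π[d](S) ∪ π[d](ρ[d/f](R))))) → 3
E2 stepwise |·|:
  S → 6
  π[d](S) → 6
  R → 5
  ρ[d/f](R) → 5
  π[d](ρ[d/f](R)) → 5
  (π[d](S) ∪ π[d](ρ[d/f](R))) → 11
  σ[d>6]((π[d](S) ∪ π[d](ρ[d/f](R)))) → 3
  σ[d<5](σ[d>6]((π[d](S) ∪ π[d](ρ[d/f](R))))) → 0

E1 result:
d
7
7
8
E2 result:
d
(0 rows)
Witness: (7,) appears 2× in E1 but 0× in E2.

no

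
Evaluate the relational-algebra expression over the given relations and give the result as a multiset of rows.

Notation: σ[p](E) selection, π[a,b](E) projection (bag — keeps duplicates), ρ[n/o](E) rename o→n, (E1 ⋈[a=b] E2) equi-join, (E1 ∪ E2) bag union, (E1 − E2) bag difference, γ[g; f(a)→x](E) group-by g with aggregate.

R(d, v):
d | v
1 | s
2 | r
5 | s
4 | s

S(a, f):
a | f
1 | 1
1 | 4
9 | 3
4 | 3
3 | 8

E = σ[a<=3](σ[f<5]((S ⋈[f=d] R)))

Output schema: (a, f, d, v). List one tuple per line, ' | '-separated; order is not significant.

Row counts bottom-up:
  S → 5
  R → 4
  (S ⋈[f=d] R) → 2
  σ[f<5]((S ⋈[f=d] R)) → 2
  σ[a<=3](σ[f<5]((S ⋈[f=d] R))) → 2

== RESULT ==
a | f | d | v
1 | 1 | 1 | s
1 | 4 | 4 | s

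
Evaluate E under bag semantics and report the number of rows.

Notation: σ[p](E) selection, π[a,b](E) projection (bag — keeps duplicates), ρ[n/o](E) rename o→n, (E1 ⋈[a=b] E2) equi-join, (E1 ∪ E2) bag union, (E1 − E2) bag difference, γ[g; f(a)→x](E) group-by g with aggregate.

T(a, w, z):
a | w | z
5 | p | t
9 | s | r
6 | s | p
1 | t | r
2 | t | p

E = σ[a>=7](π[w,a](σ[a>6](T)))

Stepwise |·|:
  T → 5
  σ[a>6](T) → 1
  π[w,a](σ[a>6](T)) → 1
  σ[a>=7](π[w,a](σ[a>6](T))) → 1

|E| = 1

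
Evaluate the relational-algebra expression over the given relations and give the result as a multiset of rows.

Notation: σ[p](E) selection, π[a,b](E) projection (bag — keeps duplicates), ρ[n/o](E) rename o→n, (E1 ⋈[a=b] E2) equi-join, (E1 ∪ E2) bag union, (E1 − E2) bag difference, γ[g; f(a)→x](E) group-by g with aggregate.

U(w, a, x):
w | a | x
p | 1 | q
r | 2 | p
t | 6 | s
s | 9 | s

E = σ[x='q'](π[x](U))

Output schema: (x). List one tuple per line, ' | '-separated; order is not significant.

Per-node cardinality:
  U → 4
  π[x](U) → 4
  σ[x='q'](π[x](U)) → 1

== RESULT ==
x
q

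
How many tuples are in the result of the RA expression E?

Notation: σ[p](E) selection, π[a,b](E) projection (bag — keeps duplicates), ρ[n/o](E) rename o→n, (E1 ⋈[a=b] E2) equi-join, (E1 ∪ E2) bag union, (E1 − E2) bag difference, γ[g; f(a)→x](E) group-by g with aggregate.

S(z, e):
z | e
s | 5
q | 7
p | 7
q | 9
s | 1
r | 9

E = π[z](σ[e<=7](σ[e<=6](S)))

Stepwise |·|:
  S → 6
  σ[e<=6](S) → 2
  σ[e<=7](σ[e<=6](S)) → 2
  π[z](σ[e<=7](σ[e<=6](S))) → 2

|E| = 2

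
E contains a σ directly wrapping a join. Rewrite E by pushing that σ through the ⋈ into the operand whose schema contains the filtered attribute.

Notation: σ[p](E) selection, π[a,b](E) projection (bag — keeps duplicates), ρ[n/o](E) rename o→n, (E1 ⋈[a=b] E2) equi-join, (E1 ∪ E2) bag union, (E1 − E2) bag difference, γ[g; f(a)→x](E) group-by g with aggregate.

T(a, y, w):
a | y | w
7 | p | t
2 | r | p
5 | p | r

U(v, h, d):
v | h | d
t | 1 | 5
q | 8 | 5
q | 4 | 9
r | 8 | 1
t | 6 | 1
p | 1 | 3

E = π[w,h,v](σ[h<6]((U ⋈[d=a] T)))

σ filters on h, owned by the left side.
E' = π[w,h,v]((σ[h<6](U) ⋈[d=a] T))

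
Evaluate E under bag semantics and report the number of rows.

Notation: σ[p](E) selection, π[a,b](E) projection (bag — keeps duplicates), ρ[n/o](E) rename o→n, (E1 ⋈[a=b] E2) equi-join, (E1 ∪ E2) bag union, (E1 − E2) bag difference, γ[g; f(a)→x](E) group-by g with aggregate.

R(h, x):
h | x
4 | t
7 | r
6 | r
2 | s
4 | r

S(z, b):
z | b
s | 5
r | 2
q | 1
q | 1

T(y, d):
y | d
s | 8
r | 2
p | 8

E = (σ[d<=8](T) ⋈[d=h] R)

Subexpression sizes:
  T → 3
  σ[d<=8](T) → 3
  R → 5
  (σ[d<=8](T) ⋈[d=h] R) → 1

|E| = 1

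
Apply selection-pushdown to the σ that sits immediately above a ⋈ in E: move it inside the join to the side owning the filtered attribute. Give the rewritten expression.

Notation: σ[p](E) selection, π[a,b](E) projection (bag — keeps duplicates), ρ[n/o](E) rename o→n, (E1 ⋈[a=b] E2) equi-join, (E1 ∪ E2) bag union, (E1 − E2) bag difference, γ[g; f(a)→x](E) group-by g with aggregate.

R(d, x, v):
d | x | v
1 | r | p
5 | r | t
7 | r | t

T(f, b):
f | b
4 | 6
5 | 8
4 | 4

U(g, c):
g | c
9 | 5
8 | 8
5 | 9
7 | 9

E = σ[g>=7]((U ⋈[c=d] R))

σ filters on g, owned by the left side.
E' = (σ[g>=7](U) ⋈[c=d] R)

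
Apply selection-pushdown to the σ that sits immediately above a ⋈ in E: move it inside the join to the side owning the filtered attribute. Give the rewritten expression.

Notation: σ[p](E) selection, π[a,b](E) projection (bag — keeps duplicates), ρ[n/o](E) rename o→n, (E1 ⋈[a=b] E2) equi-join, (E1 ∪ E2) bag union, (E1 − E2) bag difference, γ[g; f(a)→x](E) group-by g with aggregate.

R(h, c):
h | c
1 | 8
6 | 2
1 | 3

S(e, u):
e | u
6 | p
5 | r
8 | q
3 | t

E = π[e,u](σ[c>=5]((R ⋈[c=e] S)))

σ filters on c, owned by the left side.
E' = π[e,u]((σ[c>=5](R) ⋈[c=e] S))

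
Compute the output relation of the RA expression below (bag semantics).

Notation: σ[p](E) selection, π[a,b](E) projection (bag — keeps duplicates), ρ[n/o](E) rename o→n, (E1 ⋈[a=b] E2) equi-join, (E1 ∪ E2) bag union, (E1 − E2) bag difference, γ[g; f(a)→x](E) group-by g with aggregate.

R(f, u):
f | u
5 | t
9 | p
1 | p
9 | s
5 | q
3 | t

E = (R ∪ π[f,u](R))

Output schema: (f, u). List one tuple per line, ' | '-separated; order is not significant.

Subexpression sizes:
  R → 6
  R → 6
  π[f,u](R) → 6
  (R ∪ π[f,u](R)) → 12

== RESULT ==
f | u
1 | p
1 | p
3 | t
3 | t
5 | q
5 | q
5 | t
5 | t
9 | p
9 | p
9 | s
9 | s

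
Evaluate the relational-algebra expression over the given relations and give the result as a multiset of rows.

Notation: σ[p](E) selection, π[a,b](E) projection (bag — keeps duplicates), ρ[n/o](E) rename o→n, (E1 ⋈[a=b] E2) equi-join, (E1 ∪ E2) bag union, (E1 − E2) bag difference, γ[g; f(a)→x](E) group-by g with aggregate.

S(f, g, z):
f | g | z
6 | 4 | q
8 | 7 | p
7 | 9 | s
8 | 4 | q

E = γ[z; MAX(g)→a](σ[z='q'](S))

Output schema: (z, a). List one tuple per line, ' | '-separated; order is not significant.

Subexpression sizes:
  S → 4
  σ[z='q'](S) → 2
  γ[z; MAX(g)→a](σ[z='q'](S)) → 1

== RESULT ==
z | a
q | 4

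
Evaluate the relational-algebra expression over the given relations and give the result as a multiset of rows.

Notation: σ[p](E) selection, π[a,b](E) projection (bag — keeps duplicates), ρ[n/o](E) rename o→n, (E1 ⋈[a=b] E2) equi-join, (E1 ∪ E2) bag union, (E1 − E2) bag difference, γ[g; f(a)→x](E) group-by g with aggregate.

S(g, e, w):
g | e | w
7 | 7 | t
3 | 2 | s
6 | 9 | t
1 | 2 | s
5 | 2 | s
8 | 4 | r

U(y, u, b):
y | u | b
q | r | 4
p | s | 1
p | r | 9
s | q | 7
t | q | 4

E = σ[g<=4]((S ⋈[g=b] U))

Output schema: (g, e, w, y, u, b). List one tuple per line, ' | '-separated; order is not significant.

Row counts bottom-up:
  S → 6
  U → 5
  (S ⋈[g=b] U) → 2
  σ[g<=4]((S ⋈[g=b] U)) → 1

== RESULT ==
g | e | w | y | u | b
1 | 2 | s | p | s | 1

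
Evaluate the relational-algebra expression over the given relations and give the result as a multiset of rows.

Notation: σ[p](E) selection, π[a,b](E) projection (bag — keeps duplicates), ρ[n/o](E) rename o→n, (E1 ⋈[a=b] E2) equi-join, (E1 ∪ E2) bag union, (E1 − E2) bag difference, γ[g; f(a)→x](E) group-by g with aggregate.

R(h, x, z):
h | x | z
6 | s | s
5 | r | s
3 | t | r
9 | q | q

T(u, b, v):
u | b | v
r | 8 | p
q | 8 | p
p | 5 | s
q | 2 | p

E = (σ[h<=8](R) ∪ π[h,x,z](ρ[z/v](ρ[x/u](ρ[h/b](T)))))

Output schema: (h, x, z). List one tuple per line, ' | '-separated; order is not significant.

Per-node cardinality:
  R → 4
  σ[h<=8](R) → 3
  T → 4
  ρ[h/b](T) → 4
  ρ[x/u](ρ[h/b](T)) → 4
  ρ[z/v](ρ[x/u](ρ[h/b](T))) → 4
  π[h,x,z](ρ[z/v](ρ[x/u](ρ[h/b](T)))) → 4
  (σ[h<=8](R) ∪ π[h,x,z](ρ[z/v](ρ[x/u](ρ[h/b](T))))) → 7

== RESULT ==
h | x | z
2 | q | p
3 | t | r
5 | p | s
5 | r | s
6 | s | s
8 | q | p
8 | r | p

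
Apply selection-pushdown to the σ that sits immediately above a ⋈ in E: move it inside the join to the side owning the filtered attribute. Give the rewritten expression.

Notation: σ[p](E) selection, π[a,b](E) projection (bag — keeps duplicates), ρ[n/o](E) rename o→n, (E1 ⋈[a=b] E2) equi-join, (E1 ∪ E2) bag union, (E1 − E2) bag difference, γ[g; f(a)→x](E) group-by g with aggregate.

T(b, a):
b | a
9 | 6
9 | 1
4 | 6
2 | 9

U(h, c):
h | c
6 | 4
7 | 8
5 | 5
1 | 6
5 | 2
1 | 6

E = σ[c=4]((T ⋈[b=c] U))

σ filters on c, owned by the right side.
E' = (T ⋈[b=c] σ[c=4](U))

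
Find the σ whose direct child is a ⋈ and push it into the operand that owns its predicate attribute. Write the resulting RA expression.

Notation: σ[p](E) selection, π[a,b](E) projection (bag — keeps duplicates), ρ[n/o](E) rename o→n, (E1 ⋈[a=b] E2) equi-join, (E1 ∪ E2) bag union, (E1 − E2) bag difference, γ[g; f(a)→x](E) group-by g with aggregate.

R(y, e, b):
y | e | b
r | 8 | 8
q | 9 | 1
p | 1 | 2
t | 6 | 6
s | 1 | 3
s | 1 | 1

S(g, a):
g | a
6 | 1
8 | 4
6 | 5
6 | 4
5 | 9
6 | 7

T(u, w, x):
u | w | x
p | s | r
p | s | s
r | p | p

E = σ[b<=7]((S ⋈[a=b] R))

σ filters on b, owned by the right side.
E' = (S ⋈[a=b] σ[b<=7](R))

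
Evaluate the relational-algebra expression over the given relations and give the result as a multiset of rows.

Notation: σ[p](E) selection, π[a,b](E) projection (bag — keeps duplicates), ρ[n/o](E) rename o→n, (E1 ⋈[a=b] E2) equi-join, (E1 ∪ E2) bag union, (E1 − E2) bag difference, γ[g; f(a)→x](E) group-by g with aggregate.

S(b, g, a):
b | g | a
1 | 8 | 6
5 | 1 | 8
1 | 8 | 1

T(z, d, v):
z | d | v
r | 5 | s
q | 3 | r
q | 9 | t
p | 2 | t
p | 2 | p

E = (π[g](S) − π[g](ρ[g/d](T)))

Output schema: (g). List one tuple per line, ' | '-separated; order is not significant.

Per-node cardinality:
  S → 3
  π[g](S) → 3
  T → 5
  ρ[g/d](T) → 5
  π[g](ρ[g/d](T)) → 5
  (π[g](S) − π[g](ρ[g/d](T))) → 3

== RESULT ==
g
1
8
8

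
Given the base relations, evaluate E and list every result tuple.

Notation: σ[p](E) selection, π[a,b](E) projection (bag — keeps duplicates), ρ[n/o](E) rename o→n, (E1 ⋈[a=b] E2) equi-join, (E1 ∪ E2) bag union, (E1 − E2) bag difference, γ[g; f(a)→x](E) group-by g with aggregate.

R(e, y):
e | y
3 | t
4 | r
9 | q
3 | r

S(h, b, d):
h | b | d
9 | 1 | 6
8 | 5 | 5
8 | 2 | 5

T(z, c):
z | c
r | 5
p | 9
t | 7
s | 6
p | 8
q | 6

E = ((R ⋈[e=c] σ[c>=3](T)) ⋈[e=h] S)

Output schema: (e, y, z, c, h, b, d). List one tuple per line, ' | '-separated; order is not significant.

Row counts bottom-up:
  R → 4
  T → 6
  σ[c>=3](T) → 6
  (R ⋈[e=c] σ[c>=3](T)) → 1
  S → 3
  ((R ⋈[e=c] σ[c>=3](T)) ⋈[e=h] S) → 1

== RESULT ==
e | y | z | c | h | b | d
9 | q | p | 9 | 9 | 1 | 6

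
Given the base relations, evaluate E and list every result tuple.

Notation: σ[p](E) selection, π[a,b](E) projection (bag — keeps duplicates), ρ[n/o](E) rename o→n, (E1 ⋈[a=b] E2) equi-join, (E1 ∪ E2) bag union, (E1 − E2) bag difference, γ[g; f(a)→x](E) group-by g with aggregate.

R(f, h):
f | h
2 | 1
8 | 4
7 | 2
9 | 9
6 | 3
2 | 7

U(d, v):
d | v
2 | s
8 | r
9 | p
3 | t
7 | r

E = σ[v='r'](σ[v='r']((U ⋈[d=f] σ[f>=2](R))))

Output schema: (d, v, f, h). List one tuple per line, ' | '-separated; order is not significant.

Row counts bottom-up:
  U → 5
  R → 6
  σ[f>=2](R) → 6
  (U ⋈[d=f] σ[f>=2](R)) → 5
  σ[v='r']((U ⋈[d=f] σ[f>=2](R))) → 2
  σ[v='r'](σ[v='r']((U ⋈[d=f] σ[f>=2](R)))) → 2

== RESULT ==
d | v | f | h
7 | r | 7 | 2
8 | r | 8 | 4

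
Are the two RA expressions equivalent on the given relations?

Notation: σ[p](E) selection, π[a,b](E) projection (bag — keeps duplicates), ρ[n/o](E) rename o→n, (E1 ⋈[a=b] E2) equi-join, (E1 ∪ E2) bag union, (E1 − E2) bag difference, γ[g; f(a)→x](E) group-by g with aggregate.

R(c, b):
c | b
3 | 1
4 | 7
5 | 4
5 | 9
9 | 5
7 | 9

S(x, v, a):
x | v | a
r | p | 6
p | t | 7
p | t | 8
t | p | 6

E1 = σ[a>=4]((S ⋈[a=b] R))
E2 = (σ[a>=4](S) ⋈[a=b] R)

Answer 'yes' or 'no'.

E1 row counts bottom-up:
  S → 4
  R → 6
  (S ⋈[a=b] R) → 1
  σ[a>=4]((S ⋈[a=b] R)) → 1
E2 row counts bottom-up:
  S → 4
  σ[a>=4](S) → 4
  R → 6
  (σ[a>=4](S) ⋈[a=b] R) → 1

E1 and E2 produce the same multiset:
x | v | a | c | b
p | t | 7 | 4 | 7

yes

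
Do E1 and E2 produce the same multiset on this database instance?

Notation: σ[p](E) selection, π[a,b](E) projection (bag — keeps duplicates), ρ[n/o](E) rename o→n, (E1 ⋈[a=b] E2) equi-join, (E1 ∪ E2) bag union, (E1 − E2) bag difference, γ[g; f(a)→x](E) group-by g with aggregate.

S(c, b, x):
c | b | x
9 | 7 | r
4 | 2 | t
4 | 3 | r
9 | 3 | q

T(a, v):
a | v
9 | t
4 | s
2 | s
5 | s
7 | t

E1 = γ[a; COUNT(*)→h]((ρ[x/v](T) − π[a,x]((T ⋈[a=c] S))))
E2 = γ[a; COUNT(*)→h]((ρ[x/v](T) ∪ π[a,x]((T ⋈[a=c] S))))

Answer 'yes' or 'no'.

E1 row counts bottom-up:
  T → 5
  ρ[x/v](T) → 5
  T → 5
  S → 4
  (T ⋈[a=c] S) → 4
  π[a,x]((T ⋈[a=c] S)) → 4
  (ρ[x/v](T) − π[a,x]((T ⋈[a=c] S))) → 5
  γ[a; COUNT(*)→h]((ρ[x/v](T) − π[a,x]((T ⋈[a=c] S)))) → 5
E2 row counts bottom-up:
  T → 5
  ρ[x/v](T) → 5
  T → 5
  S → 4
  (T ⋈[a=c] S) → 4
  π[a,x]((T ⋈[a=c] S)) → 4
  (ρ[x/v](T) ∪ π[a,x]((T ⋈[a=c] S))) → 9
  γ[a; COUNT(*)→h]((ρ[x/v](T) ∪ π[a,x]((T ⋈[a=c] S)))) → 5

E1 result:
a | h
2 | 1
4 | 1
5 | 1
7 | 1
9 | 1
E2 result:
a | h
2 | 1
4 | 3
5 | 1
7 | 1
9 | 3
Witness: (9, 3) appears 0× in E1 but 1× in E2.

no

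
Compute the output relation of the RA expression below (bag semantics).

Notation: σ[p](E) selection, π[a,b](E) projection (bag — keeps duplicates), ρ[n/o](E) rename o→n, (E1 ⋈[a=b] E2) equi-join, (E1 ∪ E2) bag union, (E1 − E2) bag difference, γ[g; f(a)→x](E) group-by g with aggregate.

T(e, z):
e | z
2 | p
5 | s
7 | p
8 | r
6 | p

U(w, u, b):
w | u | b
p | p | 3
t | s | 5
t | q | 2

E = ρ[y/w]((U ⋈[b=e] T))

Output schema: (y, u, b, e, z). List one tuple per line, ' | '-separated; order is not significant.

Subexpression sizes:
  U → 3
  T → 5
  (U ⋈[b=e] T) → 2
  ρ[y/w]((U ⋈[b=e] T)) → 2

== RESULT ==
y | u | b | e | z
t | q | 2 | 2 | p
t | s | 5 | 5 | s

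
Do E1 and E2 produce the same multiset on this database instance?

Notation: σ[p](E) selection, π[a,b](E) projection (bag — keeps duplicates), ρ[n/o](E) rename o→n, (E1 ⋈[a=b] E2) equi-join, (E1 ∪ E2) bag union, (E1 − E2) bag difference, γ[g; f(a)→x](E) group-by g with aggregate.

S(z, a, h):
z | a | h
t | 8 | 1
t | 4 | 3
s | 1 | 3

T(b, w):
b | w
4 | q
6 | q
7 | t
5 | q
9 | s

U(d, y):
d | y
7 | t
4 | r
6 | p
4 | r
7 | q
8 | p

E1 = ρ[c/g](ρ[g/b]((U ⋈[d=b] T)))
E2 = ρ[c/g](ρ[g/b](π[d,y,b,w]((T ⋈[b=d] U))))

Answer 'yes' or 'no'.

E1 row counts bottom-up:
  U → 6
  T → 5
  (U ⋈[d=b] T) → 5
  ρ[g/b]((U ⋈[d=b] T)) → 5
  ρ[c/g](ρ[g/b]((U ⋈[d=b] T))) → 5
E2 row counts bottom-up:
  T → 5
  U → 6
  (T ⋈[b=d] U) → 5
  π[d,y,b,w]((T ⋈[b=d] U)) → 5
  ρ[g/b](π[d,y,b,w]((T ⋈[b=d] U))) → 5
  ρ[c/g](ρ[g/b](π[d,y,b,w]((T ⋈[b=d] U)))) → 5

E1 and E2 produce the same multiset:
d | y | c | w
4 | r | 4 | q
4 | r | 4 | q
6 | p | 6 | q
7 | q | 7 | t
7 | t | 7 | t

yes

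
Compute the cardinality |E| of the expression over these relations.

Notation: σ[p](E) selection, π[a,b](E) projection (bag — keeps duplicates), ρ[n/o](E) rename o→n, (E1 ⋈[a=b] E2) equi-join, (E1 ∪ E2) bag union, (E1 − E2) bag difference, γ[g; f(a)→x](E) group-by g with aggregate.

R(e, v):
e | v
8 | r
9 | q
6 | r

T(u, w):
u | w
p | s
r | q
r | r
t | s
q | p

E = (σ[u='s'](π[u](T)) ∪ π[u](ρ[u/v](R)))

Subexpression sizes:
  T → 5
  π[u](T) → 5
  σ[u='s'](π[u](T)) → 0
  R → 3
  ρ[u/v](R) → 3
  π[u](ρ[u/v](R)) → 3
  (σ[u='s'](π[u](T)) ∪ π[u](ρ[u/v](R))) → 3

|E| = 3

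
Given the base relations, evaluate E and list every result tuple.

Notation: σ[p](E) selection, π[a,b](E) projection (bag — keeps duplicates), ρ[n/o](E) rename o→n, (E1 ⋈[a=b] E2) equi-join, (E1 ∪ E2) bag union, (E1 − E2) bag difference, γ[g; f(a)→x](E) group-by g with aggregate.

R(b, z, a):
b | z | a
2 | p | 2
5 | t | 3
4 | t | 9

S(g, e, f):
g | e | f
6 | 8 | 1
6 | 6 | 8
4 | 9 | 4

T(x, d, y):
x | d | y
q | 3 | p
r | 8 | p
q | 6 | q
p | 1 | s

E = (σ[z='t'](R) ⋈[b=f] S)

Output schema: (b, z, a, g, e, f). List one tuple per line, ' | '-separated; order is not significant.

Per-node cardinality:
  R → 3
  σ[z='t'](R) → 2
  S → 3
  (σ[z='t'](R) ⋈[b=f] S) → 1

== RESULT ==
b | z | a | g | e | f
4 | t | 9 | 4 | 9 | 4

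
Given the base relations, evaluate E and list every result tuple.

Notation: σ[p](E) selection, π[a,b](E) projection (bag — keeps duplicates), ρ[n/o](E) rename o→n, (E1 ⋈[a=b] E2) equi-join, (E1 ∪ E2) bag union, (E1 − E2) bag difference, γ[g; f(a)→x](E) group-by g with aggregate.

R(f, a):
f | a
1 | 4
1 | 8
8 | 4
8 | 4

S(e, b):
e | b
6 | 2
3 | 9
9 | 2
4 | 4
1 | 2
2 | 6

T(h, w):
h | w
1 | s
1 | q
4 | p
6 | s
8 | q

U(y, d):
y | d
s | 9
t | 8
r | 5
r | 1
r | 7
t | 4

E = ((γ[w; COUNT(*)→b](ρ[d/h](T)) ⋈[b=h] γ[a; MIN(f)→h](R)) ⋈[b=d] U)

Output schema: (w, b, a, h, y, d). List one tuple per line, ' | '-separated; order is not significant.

Per-node cardinality:
  T → 5
  ρ[d/h](T) → 5
  γ[w; COUNT(*)→b](ρ[d/h](T)) → 3
  R → 4
  γ[a; MIN(f)→h](R) → 2
  (γ[w; COUNT(*)→b](ρ[d/h](T)) ⋈[b=h] γ[a; MIN(f)→h](R)) → 2
  U → 6
  ((γ[w; COUNT(*)→b](ρ[d/h](T)) ⋈[b=h] γ[a; MIN(f)→h](R)) ⋈[b=d] U) → 2

== RESULT ==
w | b | a | h | y | d
p | 1 | 4 | 1 | r | 1
p | 1 | 8 | 1 | r | 1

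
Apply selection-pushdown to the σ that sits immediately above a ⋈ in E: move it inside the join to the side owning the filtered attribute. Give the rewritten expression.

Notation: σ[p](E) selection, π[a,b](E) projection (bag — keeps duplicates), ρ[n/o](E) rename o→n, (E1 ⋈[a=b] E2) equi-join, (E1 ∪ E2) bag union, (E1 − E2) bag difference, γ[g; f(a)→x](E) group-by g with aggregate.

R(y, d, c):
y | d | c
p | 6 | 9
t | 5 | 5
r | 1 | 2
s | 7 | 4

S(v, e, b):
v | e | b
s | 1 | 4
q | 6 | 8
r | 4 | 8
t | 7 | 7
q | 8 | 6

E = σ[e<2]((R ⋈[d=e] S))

σ filters on e, owned by the right side.
E' = (R ⋈[d=e] σ[e<2](S))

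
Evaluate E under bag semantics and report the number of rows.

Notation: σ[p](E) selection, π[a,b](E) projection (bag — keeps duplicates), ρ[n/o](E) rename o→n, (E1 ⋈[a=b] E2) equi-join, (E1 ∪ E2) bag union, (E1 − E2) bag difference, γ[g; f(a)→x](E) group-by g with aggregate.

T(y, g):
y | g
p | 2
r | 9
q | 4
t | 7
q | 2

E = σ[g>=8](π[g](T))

Subexpression sizes:
  T → 5
  π[g](T) → 5
  σ[g>=8](π[g](T)) → 1

|E| = 1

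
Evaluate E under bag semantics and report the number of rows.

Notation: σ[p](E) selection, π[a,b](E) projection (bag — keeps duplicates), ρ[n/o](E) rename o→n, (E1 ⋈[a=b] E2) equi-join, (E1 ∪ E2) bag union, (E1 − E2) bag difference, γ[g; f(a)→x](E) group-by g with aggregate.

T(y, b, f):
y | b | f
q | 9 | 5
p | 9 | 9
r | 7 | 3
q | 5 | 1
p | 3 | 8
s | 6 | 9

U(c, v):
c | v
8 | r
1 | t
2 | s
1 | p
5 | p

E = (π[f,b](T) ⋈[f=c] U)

Row counts bottom-up:
  T → 6
  π[f,b](T) → 6
  U → 5
  (π[f,b](T) ⋈[f=c] U) → 4

|E| = 4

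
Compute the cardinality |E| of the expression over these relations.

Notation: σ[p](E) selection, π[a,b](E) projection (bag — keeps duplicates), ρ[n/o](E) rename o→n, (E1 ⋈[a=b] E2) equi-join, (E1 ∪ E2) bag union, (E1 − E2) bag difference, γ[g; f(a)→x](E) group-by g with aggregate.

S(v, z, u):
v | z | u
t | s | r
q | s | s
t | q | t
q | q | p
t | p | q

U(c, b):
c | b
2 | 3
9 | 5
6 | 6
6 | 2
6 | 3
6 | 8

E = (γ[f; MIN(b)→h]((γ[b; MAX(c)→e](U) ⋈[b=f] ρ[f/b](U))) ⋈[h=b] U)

Stepwise |·|:
  U → 6
  γ[b; MAX(c)→e](U) → 5
  U → 6
  ρ[f/b](U) → 6
  (γ[b; MAX(c)→e](U) ⋈[b=f] ρ[f/b](U)) → 6
  γ[f; MIN(b)→h]((γ[b; MAX(c)→e](U) ⋈[b=f] ρ[f/b](U))) → 5
  U → 6
  (γ[f; MIN(b)→h]((γ[b; MAX(c)→e](U) ⋈[b=f] ρ[f/b](U))) ⋈[h=b] U) → 6

|E| = 6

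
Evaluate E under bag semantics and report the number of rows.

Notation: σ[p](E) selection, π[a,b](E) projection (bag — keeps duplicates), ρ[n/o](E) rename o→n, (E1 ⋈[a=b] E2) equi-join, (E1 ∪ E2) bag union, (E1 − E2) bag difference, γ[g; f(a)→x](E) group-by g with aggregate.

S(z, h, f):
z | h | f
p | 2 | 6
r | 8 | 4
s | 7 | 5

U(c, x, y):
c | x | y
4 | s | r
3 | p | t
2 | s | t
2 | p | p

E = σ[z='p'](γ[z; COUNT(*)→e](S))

Per-node cardinality:
  S → 3
  γ[z; COUNT(*)→e](S) → 3
  σ[z='p'](γ[z; COUNT(*)→e](S)) → 1

|E| = 1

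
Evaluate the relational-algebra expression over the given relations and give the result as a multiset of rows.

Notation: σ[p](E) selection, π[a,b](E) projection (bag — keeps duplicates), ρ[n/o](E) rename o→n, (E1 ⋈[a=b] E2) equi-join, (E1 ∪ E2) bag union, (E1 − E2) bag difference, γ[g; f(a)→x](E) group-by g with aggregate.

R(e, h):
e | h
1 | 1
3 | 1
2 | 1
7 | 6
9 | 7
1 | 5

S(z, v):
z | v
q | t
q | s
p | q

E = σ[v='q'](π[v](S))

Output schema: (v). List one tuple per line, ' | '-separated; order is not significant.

Subexpression sizes:
  S → 3
  π[v](S) → 3
  σ[v='q'](π[v](S)) → 1

== RESULT ==
v
q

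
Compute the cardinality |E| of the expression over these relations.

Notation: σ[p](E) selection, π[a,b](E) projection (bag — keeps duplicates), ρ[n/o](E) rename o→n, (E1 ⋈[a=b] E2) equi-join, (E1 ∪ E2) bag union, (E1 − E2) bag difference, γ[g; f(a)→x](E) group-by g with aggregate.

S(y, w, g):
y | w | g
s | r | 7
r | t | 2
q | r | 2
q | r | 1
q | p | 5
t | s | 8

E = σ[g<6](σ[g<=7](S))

Row counts bottom-up:
  S → 6
  σ[g<=7](S) → 5
  σ[g<6](σ[g<=7](S)) → 4

|E| = 4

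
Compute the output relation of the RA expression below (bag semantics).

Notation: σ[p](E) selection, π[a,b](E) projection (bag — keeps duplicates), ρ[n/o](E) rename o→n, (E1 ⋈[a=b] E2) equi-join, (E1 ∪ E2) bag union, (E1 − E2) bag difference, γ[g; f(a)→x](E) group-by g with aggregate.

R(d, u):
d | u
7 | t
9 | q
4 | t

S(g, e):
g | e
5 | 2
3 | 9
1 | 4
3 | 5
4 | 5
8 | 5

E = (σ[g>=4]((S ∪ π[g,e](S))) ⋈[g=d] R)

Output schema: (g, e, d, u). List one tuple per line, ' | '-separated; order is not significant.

Stepwise |·|:
  S → 6
  S → 6
  π[g,e](S) → 6
  (S ∪ π[g,e](S)) → 12
  σ[g>=4]((S ∪ π[g,e](S))) → 6
  R → 3
  (σ[g>=4]((S ∪ π[g,e](S))) ⋈[g=d] R) → 2

== RESULT ==
g | e | d | u
4 | 5 | 4 | t
4 | 5 | 4 | t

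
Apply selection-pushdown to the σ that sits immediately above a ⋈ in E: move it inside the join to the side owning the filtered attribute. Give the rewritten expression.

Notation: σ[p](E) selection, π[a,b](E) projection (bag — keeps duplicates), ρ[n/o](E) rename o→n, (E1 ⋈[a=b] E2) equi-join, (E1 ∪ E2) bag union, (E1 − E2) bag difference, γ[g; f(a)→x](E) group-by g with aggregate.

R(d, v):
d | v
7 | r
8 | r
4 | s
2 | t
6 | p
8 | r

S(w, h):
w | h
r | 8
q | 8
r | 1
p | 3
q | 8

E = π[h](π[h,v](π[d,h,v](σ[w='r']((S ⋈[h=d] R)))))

σ filters on w, owned by the left side.
E' = π[h](π[h,v](π[d,h,v]((σ[w='r'](S) ⋈[h=d] R))))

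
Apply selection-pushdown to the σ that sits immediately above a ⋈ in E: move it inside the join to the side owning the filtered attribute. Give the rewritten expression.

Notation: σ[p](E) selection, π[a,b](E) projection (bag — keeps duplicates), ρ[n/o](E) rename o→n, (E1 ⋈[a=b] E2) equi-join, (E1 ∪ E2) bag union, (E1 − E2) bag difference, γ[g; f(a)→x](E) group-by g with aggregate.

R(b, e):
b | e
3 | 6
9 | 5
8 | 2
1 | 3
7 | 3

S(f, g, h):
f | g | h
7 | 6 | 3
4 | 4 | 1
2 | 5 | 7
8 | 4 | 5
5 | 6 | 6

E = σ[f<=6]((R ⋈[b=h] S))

σ filters on f, owned by the right side.
E' = (R ⋈[b=h] σ[f<=6](S))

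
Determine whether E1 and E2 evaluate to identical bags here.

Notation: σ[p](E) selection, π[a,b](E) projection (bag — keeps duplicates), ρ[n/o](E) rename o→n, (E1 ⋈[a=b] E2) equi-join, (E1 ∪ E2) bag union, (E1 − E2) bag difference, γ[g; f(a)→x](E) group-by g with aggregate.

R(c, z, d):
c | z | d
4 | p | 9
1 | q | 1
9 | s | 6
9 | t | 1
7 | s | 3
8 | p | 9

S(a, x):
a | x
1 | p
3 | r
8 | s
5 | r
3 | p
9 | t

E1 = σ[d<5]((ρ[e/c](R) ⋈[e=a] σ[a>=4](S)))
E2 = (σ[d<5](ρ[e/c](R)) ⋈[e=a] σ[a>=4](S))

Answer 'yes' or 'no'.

E1 per-node cardinality:
  R → 6
  ρ[e/c](R) → 6
  S → 6
  σ[a>=4](S) → 3
  (ρ[e/c](R) ⋈[e=a] σ[a>=4](S)) → 3
  σ[d<5]((ρ[e/c](R) ⋈[e=a] σ[a>=4](S))) → 1
E2 per-node cardinality:
  R → 6
  ρ[e/c](R) → 6
  σ[d<5](ρ[e/c](R)) → 3
  S → 6
  σ[a>=4](S) → 3
  (σ[d<5](ρ[e/c](R)) ⋈[e=a] σ[a>=4](S)) → 1

E1 and E2 produce the same multiset:
e | z | d | a | x
9 | t | 1 | 9 | t

yes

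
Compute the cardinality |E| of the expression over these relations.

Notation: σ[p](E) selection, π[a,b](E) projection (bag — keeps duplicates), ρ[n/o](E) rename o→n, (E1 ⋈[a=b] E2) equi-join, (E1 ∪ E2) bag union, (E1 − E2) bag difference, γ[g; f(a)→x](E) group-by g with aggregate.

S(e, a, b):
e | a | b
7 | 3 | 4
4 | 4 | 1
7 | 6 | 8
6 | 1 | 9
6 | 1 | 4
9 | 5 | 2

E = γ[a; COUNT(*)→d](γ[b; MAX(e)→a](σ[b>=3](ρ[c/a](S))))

Row counts bottom-up:
  S → 6
  ρ[c/a](S) → 6
  σ[b>=3](ρ[c/a](S)) → 4
  γ[b; MAX(e)→a](σ[b>=3](ρ[c/a](S))) → 3
  γ[a; COUNT(*)→d](γ[b; MAX(e)→a](σ[b>=3](ρ[c/a](S)))) → 2

|E| = 2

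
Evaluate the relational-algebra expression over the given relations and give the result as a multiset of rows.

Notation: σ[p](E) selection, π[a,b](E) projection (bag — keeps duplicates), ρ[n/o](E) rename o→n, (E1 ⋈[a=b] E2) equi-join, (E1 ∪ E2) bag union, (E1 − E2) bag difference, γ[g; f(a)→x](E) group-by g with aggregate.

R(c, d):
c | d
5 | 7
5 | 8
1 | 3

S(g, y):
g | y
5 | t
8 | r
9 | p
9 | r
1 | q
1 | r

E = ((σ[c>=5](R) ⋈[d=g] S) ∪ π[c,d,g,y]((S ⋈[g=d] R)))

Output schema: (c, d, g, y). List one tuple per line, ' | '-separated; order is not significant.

Per-node cardinality:
  R → 3
  σ[c>=5](R) → 2
  S → 6
  (σ[c>=5](R) ⋈[d=g] S) → 1
  S → 6
  R → 3
  (S ⋈[g=d] R) → 1
  π[c,d,g,y]((S ⋈[g=d] R)) → 1
  ((σ[c>=5](R) ⋈[d=g] S) ∪ π[c,d,g,y]((S ⋈[g=d] R))) → 2

== RESULT ==
c | d | g | y
5 | 8 | 8 | r
5 | 8 | 8 | r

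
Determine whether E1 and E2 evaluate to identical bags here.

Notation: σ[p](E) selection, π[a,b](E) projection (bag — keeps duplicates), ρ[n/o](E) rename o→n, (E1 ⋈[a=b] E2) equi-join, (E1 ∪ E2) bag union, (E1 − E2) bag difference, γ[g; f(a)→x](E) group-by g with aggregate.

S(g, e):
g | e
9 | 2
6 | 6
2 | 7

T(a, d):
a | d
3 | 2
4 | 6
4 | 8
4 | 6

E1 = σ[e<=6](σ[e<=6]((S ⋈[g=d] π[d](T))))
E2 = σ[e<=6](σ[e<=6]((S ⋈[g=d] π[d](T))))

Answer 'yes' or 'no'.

E1 row counts bottom-up:
  S → 3
  T → 4
  π[d](T) → 4
  (S ⋈[g=d] π[d](T)) → 3
  σ[e<=6]((S ⋈[g=d] π[d](T))) → 2
  σ[e<=6](σ[e<=6]((S ⋈[g=d] π[d](T)))) → 2
E2 row counts bottom-up:
  S → 3
  T → 4
  π[d](T) → 4
  (S ⋈[g=d] π[d](T)) → 3
  σ[e<=6]((S ⋈[g=d] π[d](T))) → 2
  σ[e<=6](σ[e<=6]((S ⋈[g=d] π[d](T)))) → 2

E1 and E2 produce the same multiset:
g | e | d
6 | 6 | 6
6 | 6 | 6

yes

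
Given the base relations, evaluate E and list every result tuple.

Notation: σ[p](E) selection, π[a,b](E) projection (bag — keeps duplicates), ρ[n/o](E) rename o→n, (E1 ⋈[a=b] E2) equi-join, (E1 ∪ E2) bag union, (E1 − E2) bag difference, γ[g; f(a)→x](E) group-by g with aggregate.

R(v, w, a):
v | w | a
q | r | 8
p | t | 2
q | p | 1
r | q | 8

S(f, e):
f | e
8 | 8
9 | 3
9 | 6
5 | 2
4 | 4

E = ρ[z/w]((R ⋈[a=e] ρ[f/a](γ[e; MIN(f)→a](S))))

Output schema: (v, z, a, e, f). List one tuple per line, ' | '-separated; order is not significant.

Stepwise |·|:
  R → 4
  S → 5
  γ[e; MIN(f)→a](S) → 5
  ρ[f/a](γ[e; MIN(f)→a](S)) → 5
  (R ⋈[a=e] ρ[f/a](γ[e; MIN(f)→a](S))) → 3
  ρ[z/w]((R ⋈[a=e] ρ[f/a](γ[e; MIN(f)→a](S)))) → 3

== RESULT ==
v | z | a | e | f
p | t | 2 | 2 | 5
q | r | 8 | 8 | 8
r | q | 8 | 8 | 8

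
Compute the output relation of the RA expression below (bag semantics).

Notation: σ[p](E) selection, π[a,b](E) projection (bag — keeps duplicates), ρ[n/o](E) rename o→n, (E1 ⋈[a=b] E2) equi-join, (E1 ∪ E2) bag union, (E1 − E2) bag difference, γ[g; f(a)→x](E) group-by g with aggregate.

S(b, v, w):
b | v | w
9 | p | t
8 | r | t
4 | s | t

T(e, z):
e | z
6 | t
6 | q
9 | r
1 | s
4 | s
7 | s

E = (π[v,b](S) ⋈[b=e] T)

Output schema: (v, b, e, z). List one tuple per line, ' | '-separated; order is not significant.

Per-node cardinality:
  S → 3
  π[v,b](S) → 3
  T → 6
  (π[v,b](S) ⋈[b=e] T) → 2

== RESULT ==
v | b | e | z
p | 9 | 9 | r
s | 4 | 4 | s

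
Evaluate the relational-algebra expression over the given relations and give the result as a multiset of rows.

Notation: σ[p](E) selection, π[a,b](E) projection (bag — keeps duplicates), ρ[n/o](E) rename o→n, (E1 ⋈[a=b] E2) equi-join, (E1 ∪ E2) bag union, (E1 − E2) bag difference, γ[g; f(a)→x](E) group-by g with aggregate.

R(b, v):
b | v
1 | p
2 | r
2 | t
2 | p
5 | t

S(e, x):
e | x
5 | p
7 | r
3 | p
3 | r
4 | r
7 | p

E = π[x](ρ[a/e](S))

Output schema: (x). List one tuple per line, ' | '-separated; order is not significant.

Stepwise |·|:
  S → 6
  ρ[a/e](S) → 6
  π[x](ρ[a/e](S)) → 6

== RESULT ==
x
p
p
p
r
r
r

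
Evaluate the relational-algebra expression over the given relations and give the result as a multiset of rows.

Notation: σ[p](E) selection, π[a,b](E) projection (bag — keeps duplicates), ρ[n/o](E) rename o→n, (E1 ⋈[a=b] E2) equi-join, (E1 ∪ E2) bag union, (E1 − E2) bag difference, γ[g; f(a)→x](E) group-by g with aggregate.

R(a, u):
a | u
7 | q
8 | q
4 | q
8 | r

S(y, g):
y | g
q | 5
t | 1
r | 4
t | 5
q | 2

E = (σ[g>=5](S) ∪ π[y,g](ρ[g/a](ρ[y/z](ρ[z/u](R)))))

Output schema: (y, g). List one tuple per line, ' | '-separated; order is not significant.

Subexpression sizes:
  S → 5
  σ[g>=5](S) → 2
  R → 4
  ρ[z/u](R) → 4
  ρ[y/z](ρ[z/u](R)) → 4
  ρ[g/a](ρ[y/z](ρ[z/u](R))) → 4
  π[y,g](ρ[g/a](ρ[y/z](ρ[z/u](R)))) → 4
  (σ[g>=5](S) ∪ π[y,g](ρ[g/a](ρ[y/z](ρ[z/u](R))))) → 6

== RESULT ==
y | g
q | 4
q | 5
q | 7
q | 8
r | 8
t | 5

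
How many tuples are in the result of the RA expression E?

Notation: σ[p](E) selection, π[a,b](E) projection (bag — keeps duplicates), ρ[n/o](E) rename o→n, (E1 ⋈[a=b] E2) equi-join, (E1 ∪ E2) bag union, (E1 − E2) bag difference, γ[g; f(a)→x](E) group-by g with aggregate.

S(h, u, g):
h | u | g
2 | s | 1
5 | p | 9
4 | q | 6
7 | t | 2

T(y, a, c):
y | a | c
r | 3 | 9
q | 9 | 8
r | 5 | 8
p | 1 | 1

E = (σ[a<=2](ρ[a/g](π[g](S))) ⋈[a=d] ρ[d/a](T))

Row counts bottom-up:
  S → 4
  π[g](S) → 4
  ρ[a/g](π[g](S)) → 4
  σ[a<=2](ρ[a/g](π[g](S))) → 2
  T → 4
  ρ[d/a](T) → 4
  (σ[a<=2](ρ[a/g](π[g](S))) ⋈[a=d] ρ[d/a](T)) → 1

|E| = 1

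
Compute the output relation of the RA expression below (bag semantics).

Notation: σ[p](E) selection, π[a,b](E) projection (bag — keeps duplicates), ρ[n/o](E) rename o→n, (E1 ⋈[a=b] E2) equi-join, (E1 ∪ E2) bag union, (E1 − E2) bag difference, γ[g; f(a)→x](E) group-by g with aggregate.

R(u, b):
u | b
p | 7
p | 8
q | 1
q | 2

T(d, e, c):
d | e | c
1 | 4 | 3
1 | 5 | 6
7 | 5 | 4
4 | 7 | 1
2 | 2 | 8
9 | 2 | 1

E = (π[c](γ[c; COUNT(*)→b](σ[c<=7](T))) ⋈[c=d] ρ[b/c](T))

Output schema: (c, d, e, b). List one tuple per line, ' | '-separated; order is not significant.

Row counts bottom-up:
  T → 6
  σ[c<=7](T) → 5
  γ[c; COUNT(*)→b](σ[c<=7](T)) → 4
  π[c](γ[c; COUNT(*)→b](σ[c<=7](T))) → 4
  T → 6
  ρ[b/c](T) → 6
  (π[c](γ[c; COUNT(*)→b](σ[c<=7](T))) ⋈[c=d] ρ[b/c](T)) → 3

== RESULT ==
c | d | e | b
1 | 1 | 4 | 3
1 | 1 | 5 | 6
4 | 4 | 7 | 1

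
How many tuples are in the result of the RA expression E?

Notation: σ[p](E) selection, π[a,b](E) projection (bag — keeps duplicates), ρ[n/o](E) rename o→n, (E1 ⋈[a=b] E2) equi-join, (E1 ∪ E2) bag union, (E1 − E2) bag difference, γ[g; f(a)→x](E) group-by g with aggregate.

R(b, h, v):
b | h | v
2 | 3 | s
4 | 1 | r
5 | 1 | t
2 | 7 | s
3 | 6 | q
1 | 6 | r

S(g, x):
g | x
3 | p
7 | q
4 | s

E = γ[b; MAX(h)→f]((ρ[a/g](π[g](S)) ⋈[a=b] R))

Row counts bottom-up:
  S → 3
  π[g](S) → 3
  ρ[a/g](π[g](S)) → 3
  R → 6
  (ρ[a/g](π[g](S)) ⋈[a=b] R) → 2
  γ[b; MAX(h)→f]((ρ[a/g](π[g](S)) ⋈[a=b] R)) → 2

|E| = 2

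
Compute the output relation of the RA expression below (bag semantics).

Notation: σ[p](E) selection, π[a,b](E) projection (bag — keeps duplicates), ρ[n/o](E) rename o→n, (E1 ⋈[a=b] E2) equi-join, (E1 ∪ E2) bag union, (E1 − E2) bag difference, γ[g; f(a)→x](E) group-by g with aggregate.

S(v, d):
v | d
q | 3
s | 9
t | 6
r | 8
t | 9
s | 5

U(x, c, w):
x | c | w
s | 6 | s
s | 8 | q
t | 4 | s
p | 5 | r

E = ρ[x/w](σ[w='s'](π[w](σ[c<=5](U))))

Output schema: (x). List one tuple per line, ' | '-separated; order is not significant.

Per-node cardinality:
  U → 4
  σ[c<=5](U) → 2
  π[w](σ[c<=5](U)) → 2
  σ[w='s'](π[w](σ[c<=5](U))) → 1
  ρ[x/w](σ[w='s'](π[w](σ[c<=5](U)))) → 1

== RESULT ==
x
s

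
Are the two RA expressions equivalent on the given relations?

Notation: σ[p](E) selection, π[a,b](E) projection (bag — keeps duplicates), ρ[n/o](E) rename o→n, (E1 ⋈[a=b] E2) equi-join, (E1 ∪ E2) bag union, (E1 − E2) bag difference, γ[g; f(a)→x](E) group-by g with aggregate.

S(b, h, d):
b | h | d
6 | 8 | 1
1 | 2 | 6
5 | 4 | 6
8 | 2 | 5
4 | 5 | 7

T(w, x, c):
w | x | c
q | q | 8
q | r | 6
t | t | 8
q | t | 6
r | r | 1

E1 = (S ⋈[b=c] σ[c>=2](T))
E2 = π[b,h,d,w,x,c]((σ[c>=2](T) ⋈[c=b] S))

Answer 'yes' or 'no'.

E1 stepwise |·|:
  S → 5
  T → 5
  σ[c>=2](T) → 4
  (S ⋈[b=c] σ[c>=2](T)) → 4
E2 stepwise |·|:
  T → 5
  σ[c>=2](T) → 4
  S → 5
  (σ[c>=2](T) ⋈[c=b] S) → 4
  π[b,h,d,w,x,c]((σ[c>=2](T) ⋈[c=b] S)) → 4

E1 and E2 produce the same multiset:
b | h | d | w | x | c
6 | 8 | 1 | q | r | 6
6 | 8 | 1 | q | t | 6
8 | 2 | 5 | q | q | 8
8 | 2 | 5 | t | t | 8

yes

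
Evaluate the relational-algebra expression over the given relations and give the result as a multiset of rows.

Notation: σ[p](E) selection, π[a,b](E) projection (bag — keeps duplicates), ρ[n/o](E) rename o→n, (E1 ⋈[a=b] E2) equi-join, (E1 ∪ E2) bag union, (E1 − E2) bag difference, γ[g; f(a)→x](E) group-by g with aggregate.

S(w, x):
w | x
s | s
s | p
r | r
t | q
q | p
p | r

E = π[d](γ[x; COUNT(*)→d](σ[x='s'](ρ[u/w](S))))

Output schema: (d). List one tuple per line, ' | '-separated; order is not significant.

Per-node cardinality:
  S → 6
  ρ[u/w](S) → 6
  σ[x='s'](ρ[u/w](S)) → 1
  γ[x; COUNT(*)→d](σ[x='s'](ρ[u/w](S))) → 1
  π[d](γ[x; COUNT(*)→d](σ[x='s'](ρ[u/w](S)))) → 1

== RESULT ==
d
1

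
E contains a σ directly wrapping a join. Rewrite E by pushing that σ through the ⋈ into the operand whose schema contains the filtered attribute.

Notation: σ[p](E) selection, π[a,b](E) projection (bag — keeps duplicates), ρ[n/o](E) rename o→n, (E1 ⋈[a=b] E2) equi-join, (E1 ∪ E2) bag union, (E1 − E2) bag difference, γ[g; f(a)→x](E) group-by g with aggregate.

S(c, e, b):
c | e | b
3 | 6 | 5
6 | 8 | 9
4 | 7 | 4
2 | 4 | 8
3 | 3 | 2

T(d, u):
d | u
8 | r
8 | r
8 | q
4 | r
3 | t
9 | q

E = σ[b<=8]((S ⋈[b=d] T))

σ filters on b, owned by the left side.
E' = (σ[b<=8](S) ⋈[b=d] T)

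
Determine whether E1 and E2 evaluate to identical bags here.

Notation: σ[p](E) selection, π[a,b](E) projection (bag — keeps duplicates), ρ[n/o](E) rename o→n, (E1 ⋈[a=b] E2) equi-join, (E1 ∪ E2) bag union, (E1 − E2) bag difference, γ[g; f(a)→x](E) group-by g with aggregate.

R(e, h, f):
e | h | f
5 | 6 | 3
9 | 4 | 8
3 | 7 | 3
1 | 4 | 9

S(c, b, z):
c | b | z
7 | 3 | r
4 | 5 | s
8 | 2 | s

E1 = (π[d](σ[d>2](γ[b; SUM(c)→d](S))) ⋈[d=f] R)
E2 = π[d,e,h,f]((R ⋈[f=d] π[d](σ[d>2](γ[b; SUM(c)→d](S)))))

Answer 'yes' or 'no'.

E1 stepwise |·|:
  S → 3
  γ[b; SUM(c)→d](S) → 3
  σ[d>2](γ[b; SUM(c)→d](S)) → 3
  π[d](σ[d>2](γ[b; SUM(c)→d](S))) → 3
  R → 4
  (π[d](σ[d>2](γ[b; SUM(c)→d](S))) ⋈[d=f] R) → 1
E2 stepwise |·|:
  R → 4
  S → 3
  γ[b; SUM(c)→d](S) → 3
  σ[d>2](γ[b; SUM(c)→d](S)) → 3
  π[d](σ[d>2](γ[b; SUM(c)→d](S))) → 3
  (R ⋈[f=d] π[d](σ[d>2](γ[b; SUM(c)→d](S)))) → 1
  π[d,e,h,f]((R ⋈[f=d] π[d](σ[d>2](γ[b; SUM(c)→d](S))))) → 1

E1 and E2 produce the same multiset:
d | e | h | f
8 | 9 | 4 | 8

yes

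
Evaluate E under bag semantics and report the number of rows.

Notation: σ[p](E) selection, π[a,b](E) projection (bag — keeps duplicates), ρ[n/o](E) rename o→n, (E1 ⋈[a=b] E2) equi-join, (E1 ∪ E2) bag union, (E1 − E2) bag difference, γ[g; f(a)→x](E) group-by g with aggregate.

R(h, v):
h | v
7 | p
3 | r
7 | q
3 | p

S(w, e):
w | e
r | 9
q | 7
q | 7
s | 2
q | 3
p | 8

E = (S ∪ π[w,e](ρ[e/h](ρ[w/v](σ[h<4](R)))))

Per-node cardinality:
  S → 6
  R → 4
  σ[h<4](R) → 2
  ρ[w/v](σ[h<4](R)) → 2
  ρ[e/h](ρ[w/v](σ[h<4](R))) → 2
  π[w,e](ρ[e/h](ρ[w/v](σ[h<4](R)))) → 2
  (S ∪ π[w,e](ρ[e/h](ρ[w/v](σ[h<4](R))))) → 8

|E| = 8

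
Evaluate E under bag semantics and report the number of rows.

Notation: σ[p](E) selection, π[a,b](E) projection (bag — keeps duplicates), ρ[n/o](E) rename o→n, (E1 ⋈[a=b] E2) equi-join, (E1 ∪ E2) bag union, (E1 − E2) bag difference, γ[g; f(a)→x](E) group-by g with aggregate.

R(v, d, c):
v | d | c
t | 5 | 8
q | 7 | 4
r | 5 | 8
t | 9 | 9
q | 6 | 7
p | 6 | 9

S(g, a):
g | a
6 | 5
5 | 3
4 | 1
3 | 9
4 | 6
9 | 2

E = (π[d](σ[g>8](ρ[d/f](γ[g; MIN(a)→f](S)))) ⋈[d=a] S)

Per-node cardinality:
  S → 6
  γ[g; MIN(a)→f](S) → 5
  ρ[d/f](γ[g; MIN(a)→f](S)) → 5
  σ[g>8](ρ[d/f](γ[g; MIN(a)→f](S))) → 1
  π[d](σ[g>8](ρ[d/f](γ[g; MIN(a)→f](S)))) → 1
  S → 6
  (π[d](σ[g>8](ρ[d/f](γ[g; MIN(a)→f](S)))) ⋈[d=a] S) → 1

|E| = 1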